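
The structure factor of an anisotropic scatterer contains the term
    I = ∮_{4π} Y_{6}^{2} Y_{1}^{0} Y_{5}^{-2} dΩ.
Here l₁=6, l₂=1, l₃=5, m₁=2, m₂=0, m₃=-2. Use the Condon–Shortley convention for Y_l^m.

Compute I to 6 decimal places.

m-sum 0 ✓  L=12 even ✓  5≤5≤7 ✓
Π(2lᵢ+1) = 13×3×11 = 429
triangle coeff Δ(6,1,5) = 1/858
Σ_t [1,1]: t=1:−1/14400 = -1/14400
(3j)²=6/143 [(6 1 5; 0 0 0)], sign=+1
Σ_t [1,1]: t=1:−1/30240 = -1/30240
(3j)²=16/429 [(6 1 5; 2 0 -2)], sign=+1
⇒ 4πI² = 96/143
I = (+1)√(96/143/(4π)) = 0.23113338

0.231133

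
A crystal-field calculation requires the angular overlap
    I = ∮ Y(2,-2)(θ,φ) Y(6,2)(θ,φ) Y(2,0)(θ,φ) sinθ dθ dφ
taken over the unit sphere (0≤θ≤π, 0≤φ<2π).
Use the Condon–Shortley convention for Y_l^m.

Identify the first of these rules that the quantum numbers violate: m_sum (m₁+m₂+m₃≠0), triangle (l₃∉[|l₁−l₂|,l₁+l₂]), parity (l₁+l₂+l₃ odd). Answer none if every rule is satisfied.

triangle

m₁+m₂+m₃ = -2 + 2 + 0 = 0  ✓
triangle: |2−6|=4 ≤ l₃=2 ≤ 2+6=8  ✗
parity: l₁+l₂+l₃ = 10 is even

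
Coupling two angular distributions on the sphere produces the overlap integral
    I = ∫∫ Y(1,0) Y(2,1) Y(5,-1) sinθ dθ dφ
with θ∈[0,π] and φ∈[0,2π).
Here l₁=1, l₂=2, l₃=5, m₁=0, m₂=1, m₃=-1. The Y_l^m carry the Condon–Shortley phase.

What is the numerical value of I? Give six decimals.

0.000000

l₃=5 ∉ [1,3] — triangle fails ⇒ I = 0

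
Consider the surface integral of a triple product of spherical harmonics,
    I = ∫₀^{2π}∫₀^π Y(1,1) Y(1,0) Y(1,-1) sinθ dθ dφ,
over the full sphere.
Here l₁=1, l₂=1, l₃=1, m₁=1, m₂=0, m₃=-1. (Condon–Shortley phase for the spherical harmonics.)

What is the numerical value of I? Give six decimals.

L=3 odd ⇒ parity kills the (l;000) factor ⇒ I = 0

0.000000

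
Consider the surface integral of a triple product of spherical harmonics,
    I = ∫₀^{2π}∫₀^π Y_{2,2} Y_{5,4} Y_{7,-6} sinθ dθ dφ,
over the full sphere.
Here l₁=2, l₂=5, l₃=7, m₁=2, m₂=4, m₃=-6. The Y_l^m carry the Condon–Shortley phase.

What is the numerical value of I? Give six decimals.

Checks pass: Σm=0; 14 even; l₃=7∈[3,7].
(2·2+1)(2·5+1)(2·7+1) = 825
Δ: 0! 4! 10! / 15! → 1/15015
sum: t=0:+1/57600 = 1/57600
3j²(2 5 7; 0 0 0) = Δ·Π!·Σ² = 21/715  (sign -1)
sum: t=0:+1/8709120 = 1/8709120
3j²(2 5 7; 2 4 -6) = Δ·Π!·Σ² = 1/21  (sign -1)
combine: 4πI² = 825·21/715·1/21 = 15/13
take √, sign +1: I = 0.30301841

0.303018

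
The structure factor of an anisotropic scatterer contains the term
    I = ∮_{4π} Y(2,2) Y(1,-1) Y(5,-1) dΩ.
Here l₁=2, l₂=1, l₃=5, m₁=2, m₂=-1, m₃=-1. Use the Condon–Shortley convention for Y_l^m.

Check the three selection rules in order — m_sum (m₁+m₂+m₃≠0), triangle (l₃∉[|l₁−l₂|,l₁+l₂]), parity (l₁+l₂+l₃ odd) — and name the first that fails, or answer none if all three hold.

triangle

azimuthal sum: 2 − 1 − 1 = 0  ✓
1 ≤ 5 ≤ 3 (triangle on l)  ✗
L = 2 + 1 + 5 = 8 (even)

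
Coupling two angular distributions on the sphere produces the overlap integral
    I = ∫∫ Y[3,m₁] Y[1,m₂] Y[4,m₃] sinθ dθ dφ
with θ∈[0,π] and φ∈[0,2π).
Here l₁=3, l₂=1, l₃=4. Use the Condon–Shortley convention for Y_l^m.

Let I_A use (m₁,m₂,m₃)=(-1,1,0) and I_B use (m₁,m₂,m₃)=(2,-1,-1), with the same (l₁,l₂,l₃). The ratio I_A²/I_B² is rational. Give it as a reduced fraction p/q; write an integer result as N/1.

Shared (l₁,l₂,l₃)=(3,1,4): N and (l;000)² cancel in I_A²/I_B².
A: Δ = 0!·6!·2!/9! = 1/252; Racah Σ t=0..0: t=0:+1/96 = 1/96; ⇒ 3j(3 1 4; -1 1 0)² = 1/42, sgn +1
B: Δ = 0!·6!·2!/9! = 1/252; Racah Σ t=0..0: t=0:+1/240 = 1/240; ⇒ 3j(3 1 4; 2 -1 -1)² = 1/84, sgn -1
I_A²/I_B² = (1/42)/(1/84) = 2/1

2/1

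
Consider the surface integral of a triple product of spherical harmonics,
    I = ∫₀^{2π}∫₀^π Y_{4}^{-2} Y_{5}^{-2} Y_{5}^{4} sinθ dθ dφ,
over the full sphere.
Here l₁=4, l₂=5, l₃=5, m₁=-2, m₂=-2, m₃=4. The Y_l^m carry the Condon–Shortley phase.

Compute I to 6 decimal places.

m-sum 0 ✓  L=14 even ✓  1≤5≤9 ✓
Π(2lᵢ+1) = 9×11×11 = 1089
triangle coeff Δ(4,5,5) = 1/3153150
Σ_t [0,4]: t=0:+1/69120 t=1:−1/1728 t=2:+1/576 t=3:−1/1728 t=4:+1/69120 = 7/11520
(3j)²=2/143 [(4 5 5; 0 0 0)], sign=-1
Σ_t [2,3]: t=2:+1/11520 t=3:−1/25920 = 1/20736
(3j)²=5/429 [(4 5 5; -2 -2 4)], sign=-1
⇒ 4πI² = 30/169
I = (+1)√(30/169/(4π)) = 0.11885360

0.118854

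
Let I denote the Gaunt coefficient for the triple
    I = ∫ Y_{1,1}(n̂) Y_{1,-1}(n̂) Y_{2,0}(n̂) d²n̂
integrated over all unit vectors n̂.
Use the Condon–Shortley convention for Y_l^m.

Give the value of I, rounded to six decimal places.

Rules hold: Σm=0, L=4 even, 0≤2≤2.
N = 3·3·5 = 45
Δ = 0!·2!·2!/5! = 1/30
Racah Σ t=0..0: t=0:+1/1 = 1/1
⇒ 3j(1 1 2; 0 0 0)² = 2/15, sgn +1
Racah Σ t=0..0: t=0:+1/4 = 1/4
⇒ 3j(1 1 2; 1 -1 0)² = 1/30, sgn +1
4πI² = N·(3j₀)²·(3jₘ)² = 1/5
I = +1·√(0.2/4π) = 0.12615663

0.126157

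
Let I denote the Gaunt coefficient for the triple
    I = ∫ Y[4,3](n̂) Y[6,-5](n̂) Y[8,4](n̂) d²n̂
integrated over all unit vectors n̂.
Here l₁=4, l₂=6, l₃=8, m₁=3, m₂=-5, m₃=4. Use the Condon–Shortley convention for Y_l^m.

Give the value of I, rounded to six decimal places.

0.000000

Σmᵢ = 2 ≠ 0, so the φ-integral vanishes; I = 0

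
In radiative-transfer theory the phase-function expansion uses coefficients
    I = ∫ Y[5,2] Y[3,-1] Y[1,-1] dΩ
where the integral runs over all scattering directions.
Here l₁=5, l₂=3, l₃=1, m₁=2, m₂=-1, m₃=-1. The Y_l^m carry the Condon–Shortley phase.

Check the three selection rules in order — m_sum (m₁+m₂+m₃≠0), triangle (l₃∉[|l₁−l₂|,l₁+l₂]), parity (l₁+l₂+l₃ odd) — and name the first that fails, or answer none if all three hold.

triangle

m₁+m₂+m₃ = 2 − 1 − 1 = 0  ✓
triangle: |5−3|=2 ≤ l₃=1 ≤ 5+3=8  ✗
parity: l₁+l₂+l₃ = 9 is odd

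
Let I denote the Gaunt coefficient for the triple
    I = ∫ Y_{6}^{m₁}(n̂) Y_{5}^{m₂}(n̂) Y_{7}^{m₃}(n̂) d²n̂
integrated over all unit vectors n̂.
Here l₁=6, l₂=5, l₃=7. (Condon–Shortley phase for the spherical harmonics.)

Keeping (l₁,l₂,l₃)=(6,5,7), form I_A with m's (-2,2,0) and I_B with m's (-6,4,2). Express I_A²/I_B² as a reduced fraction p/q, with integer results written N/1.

Same 6,5,7: normalisation and zero-m 3j drop out of the ratio.
A: Δ: 4! 8! 6! / 19! → 1/174594420; sum: t=1:−1/21772800 t=2:+1/691200 t=3:−1/207360 t=4:+1/497664 = -41/29030400; 3j²(6 5 7; -2 2 0) = Δ·Π!·Σ² = 11767/1385670  (sign +1)
B: Δ: 4! 8! 6! / 19! → 1/174594420; sum: t=4:+1/116121600 = 1/116121600; 3j²(6 5 7; -6 4 2) = Δ·Π!·Σ² = 27/8398  (sign -1)
I_A²/I_B² = (11767/1385670)/(27/8398) = 11767/4455

11767/4455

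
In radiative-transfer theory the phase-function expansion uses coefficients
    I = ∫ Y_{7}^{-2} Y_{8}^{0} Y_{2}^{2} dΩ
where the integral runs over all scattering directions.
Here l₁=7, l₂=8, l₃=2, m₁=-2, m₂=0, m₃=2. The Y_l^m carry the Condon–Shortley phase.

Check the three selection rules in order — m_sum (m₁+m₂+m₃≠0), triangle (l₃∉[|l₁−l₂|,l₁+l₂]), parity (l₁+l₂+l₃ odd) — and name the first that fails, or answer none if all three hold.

parity

azimuthal sum: -2 + 0 + 2 = 0  ✓
1 ≤ 2 ≤ 15 (triangle on l)  ✓
L = 7 + 8 + 2 = 17 (odd)  ✗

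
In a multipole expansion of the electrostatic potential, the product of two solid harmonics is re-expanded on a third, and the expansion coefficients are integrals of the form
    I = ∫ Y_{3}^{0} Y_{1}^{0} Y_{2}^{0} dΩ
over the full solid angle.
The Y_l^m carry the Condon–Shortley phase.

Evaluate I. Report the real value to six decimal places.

0.247767

m-sum 0 ✓  L=6 even ✓  2≤2≤4 ✓
Π(2lᵢ+1) = 7×3×5 = 105
triangle coeff Δ(3,1,2) = 1/105
Σ_t [1,1]: t=1:−1/4 = -1/4
(3j)²=3/35 [(3 1 2; 0 0 0)], sign=-1
(m-triple is (0,0,0) — same symbol as above.)
⇒ 4πI² = 27/35
I = (+1)√(27/35/(4π)) = 0.24776670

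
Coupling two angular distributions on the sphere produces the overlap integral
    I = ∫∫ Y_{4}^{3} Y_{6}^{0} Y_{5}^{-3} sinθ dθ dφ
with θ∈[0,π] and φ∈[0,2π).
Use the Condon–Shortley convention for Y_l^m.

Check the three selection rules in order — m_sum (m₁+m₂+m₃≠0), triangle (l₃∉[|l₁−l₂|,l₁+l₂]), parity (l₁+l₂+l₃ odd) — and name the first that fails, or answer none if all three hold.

parity

Σmᵢ = 0  ✓
l₃∈[|l₁−l₂|,l₁+l₂]=[2,10], have l₃=5  ✓
Σlᵢ = 15 ⇒ odd  ✗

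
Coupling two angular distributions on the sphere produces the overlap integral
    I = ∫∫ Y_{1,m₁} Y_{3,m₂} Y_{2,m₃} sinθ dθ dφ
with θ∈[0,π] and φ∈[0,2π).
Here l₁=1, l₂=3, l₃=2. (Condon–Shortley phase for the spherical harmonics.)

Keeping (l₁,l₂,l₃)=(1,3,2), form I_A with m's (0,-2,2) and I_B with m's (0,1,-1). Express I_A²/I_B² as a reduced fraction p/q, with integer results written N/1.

5/8

Shared (l₁,l₂,l₃)=(1,3,2): N and (l;000)² cancel in I_A²/I_B².
A: Δ = 2!·0!·4!/7! = 1/105; Racah Σ t=1..1: t=1:−1/24 = -1/24; ⇒ 3j(1 3 2; 0 -2 2)² = 1/21, sgn -1
B: Δ = 2!·0!·4!/7! = 1/105; Racah Σ t=1..1: t=1:−1/6 = -1/6; ⇒ 3j(1 3 2; 0 1 -1)² = 8/105, sgn +1
I_A²/I_B² = (1/21)/(8/105) = 5/8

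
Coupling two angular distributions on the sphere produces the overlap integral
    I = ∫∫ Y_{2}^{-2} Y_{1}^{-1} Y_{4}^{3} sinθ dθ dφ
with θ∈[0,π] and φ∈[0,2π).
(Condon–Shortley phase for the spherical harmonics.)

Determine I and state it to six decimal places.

0.000000

|2−1|≤4≤2+1 violated ⇒ I = 0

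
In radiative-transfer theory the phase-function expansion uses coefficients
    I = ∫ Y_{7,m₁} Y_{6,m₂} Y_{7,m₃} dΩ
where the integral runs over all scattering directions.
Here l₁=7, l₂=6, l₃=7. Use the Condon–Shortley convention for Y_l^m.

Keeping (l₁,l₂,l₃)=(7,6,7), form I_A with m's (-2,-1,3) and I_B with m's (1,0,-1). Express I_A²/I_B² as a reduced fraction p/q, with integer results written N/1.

Shared (l₁,l₂,l₃)=(7,6,7): N and (l;000)² cancel in I_A²/I_B².
A: Δ = 6!·8!·6!/21! = 1/2444321880; Racah Σ t=1..5: t=1:−1/232243200 t=2:+1/8709120 t=3:−1/2488320 t=4:+1/4147200 t=5:−1/49766400 = -7/99532800; ⇒ 3j(7 6 7; -2 -1 3)² = 1715/369512, sgn -1
B: Δ = 6!·8!·6!/21! = 1/2444321880; Racah Σ t=0..6: t=0:+1/746496000 t=1:−1/10368000 t=2:+1/1327104 t=3:−1/933120 t=4:+1/3317760 t=5:−1/72576000 t=6:+1/20901888000 = -1/7962624; ⇒ 3j(7 6 7; 1 0 -1)² = 3125/1108536, sgn -1
I_A²/I_B² = (1715/369512)/(3125/1108536) = 1029/625

1029/625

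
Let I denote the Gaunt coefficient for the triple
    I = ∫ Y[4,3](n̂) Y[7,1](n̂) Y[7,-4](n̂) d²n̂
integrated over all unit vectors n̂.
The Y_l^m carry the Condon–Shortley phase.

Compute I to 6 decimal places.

-0.140104

Rules hold: Σm=0, L=18 even, 3≤7≤11.
N = 9·15·15 = 2025
Δ = 4!·4!·10!/19! = 1/58198140
Racah Σ t=0..4: t=0:+1/17418240 t=1:−1/622080 t=2:+1/230400 t=3:−1/622080 t=4:+1/17418240 = 1/806400
⇒ 3j(4 7 7; 0 0 0)² = 2268/230945, sgn -1
Racah Σ t=0..1: t=0:+1/11612160 t=1:−1/4354560 = -1/6967296
⇒ 3j(4 7 7; 3 1 -4)² = 625/50388, sgn +1
4πI² = N·(3j₀)²·(3jₘ)² = 47840625/193947611
I = -1·√(0.246668/4π) = -0.14010424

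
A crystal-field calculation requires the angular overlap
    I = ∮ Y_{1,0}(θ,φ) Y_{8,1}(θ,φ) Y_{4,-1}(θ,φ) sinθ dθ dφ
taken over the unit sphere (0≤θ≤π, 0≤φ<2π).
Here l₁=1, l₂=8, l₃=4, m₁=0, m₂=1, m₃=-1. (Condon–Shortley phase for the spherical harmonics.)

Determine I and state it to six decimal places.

l₃=4 ∉ [7,9] — triangle fails ⇒ I = 0

0.000000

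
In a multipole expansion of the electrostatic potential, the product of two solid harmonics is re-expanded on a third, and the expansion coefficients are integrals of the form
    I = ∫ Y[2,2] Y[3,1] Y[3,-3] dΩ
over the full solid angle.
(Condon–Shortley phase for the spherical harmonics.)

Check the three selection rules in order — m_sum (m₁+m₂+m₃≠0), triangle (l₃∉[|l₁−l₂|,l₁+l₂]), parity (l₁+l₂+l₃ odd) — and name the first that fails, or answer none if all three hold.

m₁+m₂+m₃ = 2 + 1 − 3 = 0  ✓
triangle: |2−3|=1 ≤ l₃=3 ≤ 2+3=5  ✓
parity: l₁+l₂+l₃ = 8 is even  ✓

none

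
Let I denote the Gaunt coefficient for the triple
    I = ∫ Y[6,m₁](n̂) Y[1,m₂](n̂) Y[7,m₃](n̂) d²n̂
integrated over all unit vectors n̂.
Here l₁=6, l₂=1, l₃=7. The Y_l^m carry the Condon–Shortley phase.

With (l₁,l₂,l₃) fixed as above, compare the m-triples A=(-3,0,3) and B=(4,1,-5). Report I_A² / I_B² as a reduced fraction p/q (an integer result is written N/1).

20/33

Shared (l₁,l₂,l₃)=(6,1,7): N and (l;000)² cancel in I_A²/I_B².
A: Δ = 0!·12!·2!/15! = 1/1365; Racah Σ t=0..0: t=0:+1/2177280 = 1/2177280; ⇒ 3j(6 1 7; -3 0 3)² = 8/273, sgn +1
B: Δ = 0!·12!·2!/15! = 1/1365; Racah Σ t=0..0: t=0:+1/14515200 = 1/14515200; ⇒ 3j(6 1 7; 4 1 -5)² = 22/455, sgn +1
I_A²/I_B² = (8/273)/(22/455) = 20/33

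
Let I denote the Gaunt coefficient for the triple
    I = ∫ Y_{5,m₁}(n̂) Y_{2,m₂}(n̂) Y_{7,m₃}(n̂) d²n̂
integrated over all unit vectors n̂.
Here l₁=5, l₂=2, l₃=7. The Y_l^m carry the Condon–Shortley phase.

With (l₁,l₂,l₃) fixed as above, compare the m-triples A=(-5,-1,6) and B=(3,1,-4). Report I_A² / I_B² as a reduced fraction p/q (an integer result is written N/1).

Shared (l₁,l₂,l₃)=(5,2,7): N and (l;000)² cancel in I_A²/I_B².
A: Δ = 0!·10!·4!/15! = 1/15015; Racah Σ t=0..0: t=0:+1/21772800 = 1/21772800; ⇒ 3j(5 2 7; -5 -1 6)² = 2/105, sgn -1
B: Δ = 0!·10!·4!/15! = 1/15015; Racah Σ t=0..0: t=0:+1/483840 = 1/483840; ⇒ 3j(5 2 7; 3 1 -4)² = 3/91, sgn -1
I_A²/I_B² = (2/105)/(3/91) = 26/45

26/45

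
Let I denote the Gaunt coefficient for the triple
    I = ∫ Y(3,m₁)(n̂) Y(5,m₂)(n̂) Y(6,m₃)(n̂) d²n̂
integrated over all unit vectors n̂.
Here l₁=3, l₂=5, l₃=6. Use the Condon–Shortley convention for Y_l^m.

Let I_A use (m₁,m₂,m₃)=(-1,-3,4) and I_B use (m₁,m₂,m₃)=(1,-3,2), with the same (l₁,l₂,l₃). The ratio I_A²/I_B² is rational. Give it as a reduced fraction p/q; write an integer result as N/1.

30/49

l's match ⇒ only the (l;m) 3-j factors differ between A and B.
A: triangle coeff Δ(3,5,6) = 1/675675; Σ_t [0,2]: t=0:+1/69120 t=1:−1/30240 t=2:+1/322560 = -1/64512; (3j)²=10/1001 [(3 5 6; -1 -3 4)], sign=-1
B: triangle coeff Δ(3,5,6) = 1/675675; Σ_t [0,2]: t=0:+1/11520 t=1:−1/30240 t=2:+1/1935360 = 1/18432; (3j)²=7/429 [(3 5 6; 1 -3 2)], sign=+1
I_A²/I_B² = (10/1001)/(7/429) = 30/49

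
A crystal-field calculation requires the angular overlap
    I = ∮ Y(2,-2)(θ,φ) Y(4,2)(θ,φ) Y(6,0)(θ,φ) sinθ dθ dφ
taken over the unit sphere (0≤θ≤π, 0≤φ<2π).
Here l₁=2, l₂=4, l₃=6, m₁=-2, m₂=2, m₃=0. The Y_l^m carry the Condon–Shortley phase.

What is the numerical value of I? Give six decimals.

0.061597

m-sum 0 ✓  L=12 even ✓  2≤6≤6 ✓
Π(2lᵢ+1) = 5×9×13 = 585
triangle coeff Δ(2,4,6) = 1/6435
Σ_t [0,0]: t=0:+1/2304 = 1/2304
(3j)²=5/143 [(2 4 6; 0 0 0)], sign=+1
Σ_t [0,0]: t=0:+1/34560 = 1/34560
(3j)²=1/429 [(2 4 6; -2 2 0)], sign=+1
⇒ 4πI² = 75/1573
I = (+1)√(75/1573/(4π)) = 0.06159725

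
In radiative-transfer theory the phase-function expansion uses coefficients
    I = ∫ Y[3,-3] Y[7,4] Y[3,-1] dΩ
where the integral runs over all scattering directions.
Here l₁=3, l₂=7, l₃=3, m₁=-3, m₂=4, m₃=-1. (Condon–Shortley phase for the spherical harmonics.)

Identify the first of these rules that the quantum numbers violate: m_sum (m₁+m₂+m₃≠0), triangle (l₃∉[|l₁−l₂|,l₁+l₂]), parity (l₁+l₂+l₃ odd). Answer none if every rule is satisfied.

triangle

m₁+m₂+m₃ = -3 + 4 − 1 = 0  ✓
triangle: |3−7|=4 ≤ l₃=3 ≤ 3+7=10  ✗
parity: l₁+l₂+l₃ = 13 is odd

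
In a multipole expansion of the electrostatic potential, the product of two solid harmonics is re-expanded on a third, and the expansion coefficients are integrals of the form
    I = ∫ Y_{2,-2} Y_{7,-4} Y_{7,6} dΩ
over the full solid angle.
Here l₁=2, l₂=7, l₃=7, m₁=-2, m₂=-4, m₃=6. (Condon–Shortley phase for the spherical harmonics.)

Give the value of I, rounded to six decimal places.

-0.106948

Rules hold: Σm=0, L=16 even, 5≤7≤9.
N = 5·15·15 = 1125
Δ = 2!·2!·12!/17! = 1/185640
Racah Σ t=0..2: t=0:+1/2419200 t=1:−1/518400 t=2:+1/2419200 = -1/907200
⇒ 3j(2 7 7; 0 0 0)² = 56/3315, sgn +1
Racah Σ t=2..2: t=2:+1/159667200 = 1/159667200
⇒ 3j(2 7 7; -2 -4 6)² = 9/1190, sgn -1
4πI² = N·(3j₀)²·(3jₘ)² = 540/3757
I = -1·√(0.143732/4π) = -0.10694768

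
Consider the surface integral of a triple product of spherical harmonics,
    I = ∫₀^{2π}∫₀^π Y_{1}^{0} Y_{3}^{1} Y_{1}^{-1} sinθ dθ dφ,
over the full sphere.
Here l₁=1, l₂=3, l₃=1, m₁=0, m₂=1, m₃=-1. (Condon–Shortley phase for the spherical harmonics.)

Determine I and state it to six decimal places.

0.000000

|1−3|≤1≤1+3 violated ⇒ I = 0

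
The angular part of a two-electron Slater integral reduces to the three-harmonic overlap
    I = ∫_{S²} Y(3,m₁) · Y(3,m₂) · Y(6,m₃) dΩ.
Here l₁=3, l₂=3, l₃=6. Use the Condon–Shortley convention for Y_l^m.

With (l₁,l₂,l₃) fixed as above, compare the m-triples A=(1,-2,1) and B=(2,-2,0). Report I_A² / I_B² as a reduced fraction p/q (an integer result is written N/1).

Shared (l₁,l₂,l₃)=(3,3,6): N and (l;000)² cancel in I_A²/I_B².
A: Δ = 0!·6!·6!/13! = 1/12012; Racah Σ t=0..0: t=0:+1/5760 = 1/5760; ⇒ 3j(3 3 6; 1 -2 1)² = 5/572, sgn -1
B: Δ = 0!·6!·6!/13! = 1/12012; Racah Σ t=0..0: t=0:+1/14400 = 1/14400; ⇒ 3j(3 3 6; 2 -2 0)² = 3/1001, sgn +1
I_A²/I_B² = (5/572)/(3/1001) = 35/12

35/12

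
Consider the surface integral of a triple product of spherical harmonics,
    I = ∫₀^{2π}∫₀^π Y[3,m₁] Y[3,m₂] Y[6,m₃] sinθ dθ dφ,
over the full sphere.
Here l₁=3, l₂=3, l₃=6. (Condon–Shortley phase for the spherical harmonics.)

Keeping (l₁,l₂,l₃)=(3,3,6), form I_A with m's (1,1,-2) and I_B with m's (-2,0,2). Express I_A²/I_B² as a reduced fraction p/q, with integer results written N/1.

Same 3,3,6: normalisation and zero-m 3j drop out of the ratio.
A: Δ: 0! 6! 6! / 13! → 1/12012; sum: t=0:+1/2304 = 1/2304; 3j²(3 3 6; 1 1 -2) = Δ·Π!·Σ² = 5/143  (sign +1)
B: Δ: 0! 6! 6! / 13! → 1/12012; sum: t=0:+1/4320 = 1/4320; 3j²(3 3 6; -2 0 2) = Δ·Π!·Σ² = 8/429  (sign +1)
I_A²/I_B² = (5/143)/(8/429) = 15/8

15/8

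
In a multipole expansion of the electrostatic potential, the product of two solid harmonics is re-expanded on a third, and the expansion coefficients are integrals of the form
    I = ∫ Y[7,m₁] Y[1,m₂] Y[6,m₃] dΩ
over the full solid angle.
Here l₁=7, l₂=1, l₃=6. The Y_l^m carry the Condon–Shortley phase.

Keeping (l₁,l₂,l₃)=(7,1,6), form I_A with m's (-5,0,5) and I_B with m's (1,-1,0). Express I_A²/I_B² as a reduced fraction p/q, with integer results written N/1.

6/7

l's match ⇒ only the (l;m) 3-j factors differ between A and B.
A: triangle coeff Δ(7,1,6) = 1/1365; Σ_t [1,1]: t=1:−1/39916800 = -1/39916800; (3j)²=8/455 [(7 1 6; -5 0 5)], sign=+1
B: triangle coeff Δ(7,1,6) = 1/1365; Σ_t [0,0]: t=0:+1/1036800 = 1/1036800; (3j)²=4/195 [(7 1 6; 1 -1 0)], sign=+1
I_A²/I_B² = (8/455)/(4/195) = 6/7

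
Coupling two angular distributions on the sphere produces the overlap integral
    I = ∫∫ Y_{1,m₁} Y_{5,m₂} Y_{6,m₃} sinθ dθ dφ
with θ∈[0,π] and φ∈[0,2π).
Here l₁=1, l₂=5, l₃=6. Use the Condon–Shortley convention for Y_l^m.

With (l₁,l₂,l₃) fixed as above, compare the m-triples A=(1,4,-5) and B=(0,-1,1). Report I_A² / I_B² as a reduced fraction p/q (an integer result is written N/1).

11/7

l's match ⇒ only the (l;m) 3-j factors differ between A and B.
A: triangle coeff Δ(1,5,6) = 1/858; Σ_t [0,0]: t=0:+1/725760 = 1/725760; (3j)²=5/78 [(1 5 6; 1 4 -5)], sign=-1
B: triangle coeff Δ(1,5,6) = 1/858; Σ_t [0,0]: t=0:+1/17280 = 1/17280; (3j)²=35/858 [(1 5 6; 0 -1 1)], sign=-1
I_A²/I_B² = (5/78)/(35/858) = 11/7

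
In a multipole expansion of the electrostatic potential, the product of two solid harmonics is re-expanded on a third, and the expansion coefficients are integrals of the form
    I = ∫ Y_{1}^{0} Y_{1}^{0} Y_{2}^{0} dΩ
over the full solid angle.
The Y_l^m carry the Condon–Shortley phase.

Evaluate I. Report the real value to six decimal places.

Checks pass: Σm=0; 4 even; l₃=2∈[0,2].
(2·1+1)(2·1+1)(2·2+1) = 45
Δ: 0! 2! 2! / 5! → 1/30
sum: t=0:+1/1 = 1/1
3j²(1 1 2; 0 0 0) = Δ·Π!·Σ² = 2/15  (sign +1)
(m-triple is (0,0,0) — same symbol as above.)
combine: 4πI² = 45·2/15·2/15 = 4/5
take √, sign +1: I = 0.25231325

0.252313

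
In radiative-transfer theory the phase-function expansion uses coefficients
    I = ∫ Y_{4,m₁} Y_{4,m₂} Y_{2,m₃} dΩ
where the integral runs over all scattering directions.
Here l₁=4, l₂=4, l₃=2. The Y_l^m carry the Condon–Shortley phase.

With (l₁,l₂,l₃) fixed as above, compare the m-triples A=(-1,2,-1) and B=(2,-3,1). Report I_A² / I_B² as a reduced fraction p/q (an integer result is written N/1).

Same 4,4,2: normalisation and zero-m 3j drop out of the ratio.
A: Δ: 6! 2! 2! / 11! → 1/13860; sum: t=4:+1/96 t=5:−1/240 = 1/160; 3j²(4 4 2; -1 2 -1) = Δ·Π!·Σ² = 27/1540  (sign -1)
B: Δ: 6! 2! 2! / 11! → 1/13860; sum: t=0:+1/1440 t=1:−1/240 = -1/288; 3j²(4 4 2; 2 -3 1) = Δ·Π!·Σ² = 5/132  (sign +1)
I_A²/I_B² = (27/1540)/(5/132) = 81/175

81/175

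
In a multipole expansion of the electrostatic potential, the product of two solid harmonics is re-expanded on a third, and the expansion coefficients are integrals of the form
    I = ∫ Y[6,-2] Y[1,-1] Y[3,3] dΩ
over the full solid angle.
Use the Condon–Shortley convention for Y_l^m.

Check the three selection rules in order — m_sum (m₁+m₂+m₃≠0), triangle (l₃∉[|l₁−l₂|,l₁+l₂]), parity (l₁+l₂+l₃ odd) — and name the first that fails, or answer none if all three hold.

triangle

m₁+m₂+m₃ = -2 − 1 + 3 = 0  ✓
triangle: |6−1|=5 ≤ l₃=3 ≤ 6+1=7  ✗
parity: l₁+l₂+l₃ = 10 is even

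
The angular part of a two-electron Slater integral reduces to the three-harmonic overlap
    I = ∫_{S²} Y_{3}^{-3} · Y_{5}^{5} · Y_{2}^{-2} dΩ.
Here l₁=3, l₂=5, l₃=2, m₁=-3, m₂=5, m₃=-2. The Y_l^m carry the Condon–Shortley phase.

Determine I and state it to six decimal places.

m-sum 0 ✓  L=10 even ✓  2≤2≤8 ✓
Π(2lᵢ+1) = 7×11×5 = 385
triangle coeff Δ(3,5,2) = 1/2310
Σ_t [3,3]: t=3:−1/144 = -1/144
(3j)²=10/231 [(3 5 2; 0 0 0)], sign=-1
Σ_t [6,6]: t=6:+1/17280 = 1/17280
(3j)²=1/11 [(3 5 2; -3 5 -2)], sign=+1
⇒ 4πI² = 50/33
I = (-1)√(50/33/(4π)) = -0.34723469

-0.347235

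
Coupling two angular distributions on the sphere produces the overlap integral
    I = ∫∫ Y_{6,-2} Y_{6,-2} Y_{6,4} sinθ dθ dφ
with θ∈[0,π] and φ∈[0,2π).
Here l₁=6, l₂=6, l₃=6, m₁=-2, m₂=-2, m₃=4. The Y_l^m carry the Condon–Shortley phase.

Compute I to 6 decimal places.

0.128534

m-sum 0 ✓  L=18 even ✓  0≤6≤12 ✓
Π(2lᵢ+1) = 13×13×13 = 2197
triangle coeff Δ(6,6,6) = 1/325909584
Σ_t [0,6]: t=0:+1/373248000 t=1:−1/1728000 t=2:+1/110592 t=3:−1/46656 t=4:+1/110592 t=5:−1/1728000 t=6:+1/373248000 = -7/1555200
(3j)²=400/46189 [(6 6 6; 0 0 0)], sign=-1
Σ_t [2,4]: t=2:+1/1658880 t=3:−1/518400 t=4:+1/1658880 = -1/1382400
(3j)²=504/46189 [(6 6 6; -2 -2 4)], sign=-1
⇒ 4πI² = 2620800/12623809
I = (+1)√(2620800/12623809/(4π)) = 0.12853364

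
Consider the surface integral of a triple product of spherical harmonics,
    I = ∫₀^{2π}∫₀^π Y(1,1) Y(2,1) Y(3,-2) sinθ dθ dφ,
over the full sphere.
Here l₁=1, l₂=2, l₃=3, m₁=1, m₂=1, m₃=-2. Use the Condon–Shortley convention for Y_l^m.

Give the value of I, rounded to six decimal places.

Checks pass: Σm=0; 6 even; l₃=3∈[1,3].
(2·1+1)(2·2+1)(2·3+1) = 105
Δ: 0! 2! 4! / 7! → 1/105
sum: t=0:+1/4 = 1/4
3j²(1 2 3; 0 0 0) = Δ·Π!·Σ² = 3/35  (sign -1)
sum: t=0:+1/12 = 1/12
3j²(1 2 3; 1 1 -2) = Δ·Π!·Σ² = 2/21  (sign -1)
combine: 4πI² = 105·3/35·2/21 = 6/7
take √, sign +1: I = 0.26116903

0.261169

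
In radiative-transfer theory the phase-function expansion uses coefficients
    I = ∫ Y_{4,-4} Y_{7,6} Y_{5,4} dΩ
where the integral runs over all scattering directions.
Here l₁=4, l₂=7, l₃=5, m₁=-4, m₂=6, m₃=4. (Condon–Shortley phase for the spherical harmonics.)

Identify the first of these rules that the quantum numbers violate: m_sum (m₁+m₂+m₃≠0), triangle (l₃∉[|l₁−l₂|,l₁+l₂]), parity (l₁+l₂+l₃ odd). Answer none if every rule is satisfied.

m_sum

m₁+m₂+m₃ = -4 + 6 + 4 = 6  ✗
triangle: |4−7|=3 ≤ l₃=5 ≤ 4+7=11
parity: l₁+l₂+l₃ = 16 is even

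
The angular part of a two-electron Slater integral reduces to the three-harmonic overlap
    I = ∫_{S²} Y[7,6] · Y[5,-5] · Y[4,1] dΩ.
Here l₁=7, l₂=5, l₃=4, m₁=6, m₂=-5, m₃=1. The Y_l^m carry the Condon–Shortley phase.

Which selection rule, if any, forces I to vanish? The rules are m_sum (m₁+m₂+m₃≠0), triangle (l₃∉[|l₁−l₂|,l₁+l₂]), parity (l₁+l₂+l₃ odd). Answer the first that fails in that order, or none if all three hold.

azimuthal sum: 6 − 5 + 1 = 2  ✗
2 ≤ 4 ≤ 12 (triangle on l)
L = 7 + 5 + 4 = 16 (even)

m_sum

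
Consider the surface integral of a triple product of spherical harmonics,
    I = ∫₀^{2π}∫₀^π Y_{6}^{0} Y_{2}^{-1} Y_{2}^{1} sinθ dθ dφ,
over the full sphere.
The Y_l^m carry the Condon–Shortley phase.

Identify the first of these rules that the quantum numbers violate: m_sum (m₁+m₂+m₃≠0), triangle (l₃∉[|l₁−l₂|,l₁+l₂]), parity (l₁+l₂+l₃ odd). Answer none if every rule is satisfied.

triangle

m₁+m₂+m₃ = 0 − 1 + 1 = 0  ✓
triangle: |6−2|=4 ≤ l₃=2 ≤ 6+2=8  ✗
parity: l₁+l₂+l₃ = 10 is even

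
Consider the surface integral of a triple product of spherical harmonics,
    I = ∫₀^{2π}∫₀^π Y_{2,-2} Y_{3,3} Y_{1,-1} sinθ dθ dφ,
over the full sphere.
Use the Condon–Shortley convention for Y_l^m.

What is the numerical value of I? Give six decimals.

Checks pass: Σm=0; 6 even; l₃=1∈[1,5].
(2·2+1)(2·3+1)(2·1+1) = 105
Δ: 4! 0! 2! / 7! → 1/105
sum: t=2:+1/4 = 1/4
3j²(2 3 1; 0 0 0) = Δ·Π!·Σ² = 3/35  (sign -1)
sum: t=4:+1/48 = 1/48
3j²(2 3 1; -2 3 -1) = Δ·Π!·Σ² = 1/7  (sign +1)
combine: 4πI² = 105·3/35·1/7 = 9/7
take √, sign -1: I = -0.31986543

-0.319865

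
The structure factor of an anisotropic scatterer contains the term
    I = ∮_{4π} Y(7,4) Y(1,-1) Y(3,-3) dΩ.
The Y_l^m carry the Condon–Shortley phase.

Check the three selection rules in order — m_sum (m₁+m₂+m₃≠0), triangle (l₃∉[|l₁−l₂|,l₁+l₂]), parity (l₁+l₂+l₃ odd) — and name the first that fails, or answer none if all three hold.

m₁+m₂+m₃ = 4 − 1 − 3 = 0  ✓
triangle: |7−1|=6 ≤ l₃=3 ≤ 7+1=8  ✗
parity: l₁+l₂+l₃ = 11 is odd

triangle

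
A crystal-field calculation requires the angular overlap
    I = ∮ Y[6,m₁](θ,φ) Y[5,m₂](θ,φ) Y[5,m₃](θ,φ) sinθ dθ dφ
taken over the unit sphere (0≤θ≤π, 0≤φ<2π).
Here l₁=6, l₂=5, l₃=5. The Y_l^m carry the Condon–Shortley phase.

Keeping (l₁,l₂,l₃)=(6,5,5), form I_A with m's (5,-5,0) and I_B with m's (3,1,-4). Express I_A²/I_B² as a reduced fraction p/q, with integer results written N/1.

55/1

l's match ⇒ only the (l;m) 3-j factors differ between A and B.
A: triangle coeff Δ(6,5,5) = 1/28588560; Σ_t [0,0]: t=0:+1/2073600 = 1/2073600; (3j)²=15/884 [(6 5 5; 5 -5 0)], sign=-1
B: triangle coeff Δ(6,5,5) = 1/28588560; Σ_t [2,3]: t=2:+1/138240 t=3:−1/155520 = 1/1244160; (3j)²=3/9724 [(6 5 5; 3 1 -4)], sign=-1
I_A²/I_B² = (15/884)/(3/9724) = 55/1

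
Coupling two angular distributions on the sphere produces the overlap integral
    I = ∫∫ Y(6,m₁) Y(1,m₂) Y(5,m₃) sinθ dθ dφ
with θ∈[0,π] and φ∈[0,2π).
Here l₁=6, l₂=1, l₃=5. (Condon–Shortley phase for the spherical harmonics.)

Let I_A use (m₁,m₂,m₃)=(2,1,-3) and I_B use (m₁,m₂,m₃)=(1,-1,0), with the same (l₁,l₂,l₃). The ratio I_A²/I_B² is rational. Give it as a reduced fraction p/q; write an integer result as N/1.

Shared (l₁,l₂,l₃)=(6,1,5): N and (l;000)² cancel in I_A²/I_B².
A: Δ = 2!·10!·0!/13! = 1/858; Racah Σ t=2..2: t=2:+1/161280 = 1/161280; ⇒ 3j(6 1 5; 2 1 -3)² = 1/143, sgn +1
B: Δ = 2!·10!·0!/13! = 1/858; Racah Σ t=0..0: t=0:+1/28800 = 1/28800; ⇒ 3j(6 1 5; 1 -1 0)² = 7/286, sgn -1
I_A²/I_B² = (1/143)/(7/286) = 2/7

2/7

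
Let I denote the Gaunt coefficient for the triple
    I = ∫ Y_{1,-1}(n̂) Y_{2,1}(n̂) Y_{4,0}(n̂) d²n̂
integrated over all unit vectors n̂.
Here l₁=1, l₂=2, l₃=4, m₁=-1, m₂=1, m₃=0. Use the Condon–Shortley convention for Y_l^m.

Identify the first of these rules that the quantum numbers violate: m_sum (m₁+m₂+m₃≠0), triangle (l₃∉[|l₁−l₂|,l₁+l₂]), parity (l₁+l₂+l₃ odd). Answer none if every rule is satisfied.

triangle

azimuthal sum: -1 + 1 + 0 = 0  ✓
1 ≤ 4 ≤ 3 (triangle on l)  ✗
L = 1 + 2 + 4 = 7 (odd)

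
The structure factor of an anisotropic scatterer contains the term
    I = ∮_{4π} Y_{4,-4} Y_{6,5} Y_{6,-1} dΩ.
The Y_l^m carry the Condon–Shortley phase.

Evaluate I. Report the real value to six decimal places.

-0.102536

m-sum 0 ✓  L=16 even ✓  2≤6≤10 ✓
Π(2lᵢ+1) = 9×13×13 = 1521
triangle coeff Δ(4,6,6) = 1/15315300
Σ_t [0,4]: t=0:+1/829440 t=1:−1/25920 t=2:+1/9216 t=3:−1/25920 t=4:+1/829440 = 7/207360
(3j)²=28/2431 [(4 6 6; 0 0 0)], sign=+1
Σ_t [4,4]: t=4:+1/2903040 = 1/2903040
(3j)²=5/663 [(4 6 6; -4 5 -1)], sign=-1
⇒ 4πI² = 420/3179
I = (-1)√(420/3179/(4π)) = -0.10253555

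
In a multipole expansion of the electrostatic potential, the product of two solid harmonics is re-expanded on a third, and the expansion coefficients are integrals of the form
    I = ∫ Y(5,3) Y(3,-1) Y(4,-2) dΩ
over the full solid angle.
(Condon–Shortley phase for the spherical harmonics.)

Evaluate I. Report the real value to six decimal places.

Checks pass: Σm=0; 12 even; l₃=4∈[2,8].
(2·5+1)(2·3+1)(2·4+1) = 693
Δ: 4! 6! 2! / 13! → 1/180180
sum: t=1:−1/576 t=2:+1/144 t=3:−1/576 = 1/288
3j²(5 3 4; 0 0 0) = Δ·Π!·Σ² = 20/1001  (sign +1)
sum: t=0:+1/2304 t=1:−1/720 t=2:+1/5760 = -1/1280
3j²(5 3 4; 3 -1 -2) = Δ·Π!·Σ² = 27/1430  (sign -1)
combine: 4πI² = 693·20/1001·27/1430 = 486/1859
take √, sign -1: I = -0.14423595

-0.144236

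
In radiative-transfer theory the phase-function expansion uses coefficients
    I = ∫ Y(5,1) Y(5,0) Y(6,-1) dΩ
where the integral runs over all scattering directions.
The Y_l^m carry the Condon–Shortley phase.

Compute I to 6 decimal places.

m-sum 0 ✓  L=16 even ✓  0≤6≤10 ✓
Π(2lᵢ+1) = 11×11×13 = 1573
triangle coeff Δ(5,5,6) = 1/28588560
Σ_t [0,4]: t=0:+1/345600 t=1:−1/13824 t=2:+1/5184 t=3:−1/13824 t=4:+1/345600 = 7/129600
(3j)²=80/7293 [(5 5 6; 0 0 0)], sign=+1
Σ_t [0,4]: t=0:+1/138240 t=1:−1/10368 t=2:+1/6912 t=3:−1/34560 t=4:+1/2073600 = 7/259200
(3j)²=28/7293 [(5 5 6; 1 0 -1)], sign=-1
⇒ 4πI² = 2240/33813
I = (-1)√(2240/33813/(4π)) = -0.07260679

-0.072607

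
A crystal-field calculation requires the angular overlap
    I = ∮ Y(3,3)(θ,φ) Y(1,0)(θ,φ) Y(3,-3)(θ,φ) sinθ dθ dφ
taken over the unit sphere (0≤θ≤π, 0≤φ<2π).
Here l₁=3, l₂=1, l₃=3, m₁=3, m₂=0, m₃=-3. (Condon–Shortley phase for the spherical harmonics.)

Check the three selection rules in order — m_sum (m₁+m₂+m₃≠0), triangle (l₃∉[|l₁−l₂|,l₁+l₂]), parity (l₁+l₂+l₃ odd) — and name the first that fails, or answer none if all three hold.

parity

Σmᵢ = 0  ✓
l₃∈[|l₁−l₂|,l₁+l₂]=[2,4], have l₃=3  ✓
Σlᵢ = 7 ⇒ odd  ✗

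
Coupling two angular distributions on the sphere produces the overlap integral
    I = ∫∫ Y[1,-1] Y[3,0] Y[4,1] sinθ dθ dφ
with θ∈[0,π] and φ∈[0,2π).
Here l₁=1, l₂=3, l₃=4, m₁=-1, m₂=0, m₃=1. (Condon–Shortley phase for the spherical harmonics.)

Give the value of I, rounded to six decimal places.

-0.194664

Rules hold: Σm=0, L=8 even, 2≤4≤4.
N = 3·7·9 = 189
Δ = 0!·2!·6!/9! = 1/252
Racah Σ t=0..0: t=0:+1/36 = 1/36
⇒ 3j(1 3 4; 0 0 0)² = 4/63, sgn +1
Racah Σ t=0..0: t=0:+1/72 = 1/72
⇒ 3j(1 3 4; -1 0 1)² = 5/126, sgn -1
4πI² = N·(3j₀)²·(3jₘ)² = 10/21
I = -1·√(0.47619/4π) = -0.19466390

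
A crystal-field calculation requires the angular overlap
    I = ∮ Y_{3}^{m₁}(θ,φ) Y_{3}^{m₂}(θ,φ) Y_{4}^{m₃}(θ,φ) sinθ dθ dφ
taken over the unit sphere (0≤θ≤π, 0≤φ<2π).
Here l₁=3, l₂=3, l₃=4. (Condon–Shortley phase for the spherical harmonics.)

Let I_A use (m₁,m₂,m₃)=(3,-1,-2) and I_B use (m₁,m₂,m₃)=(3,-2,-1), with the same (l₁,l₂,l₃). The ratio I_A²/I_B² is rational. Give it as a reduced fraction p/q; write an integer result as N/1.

9/5

l's match ⇒ only the (l;m) 3-j factors differ between A and B.
A: triangle coeff Δ(3,3,4) = 1/34650; Σ_t [0,0]: t=0:+1/192 = 1/192; (3j)²=3/77 [(3 3 4; 3 -1 -2)], sign=+1
B: triangle coeff Δ(3,3,4) = 1/34650; Σ_t [0,0]: t=0:+1/288 = 1/288; (3j)²=5/231 [(3 3 4; 3 -2 -1)], sign=-1
I_A²/I_B² = (3/77)/(5/231) = 9/5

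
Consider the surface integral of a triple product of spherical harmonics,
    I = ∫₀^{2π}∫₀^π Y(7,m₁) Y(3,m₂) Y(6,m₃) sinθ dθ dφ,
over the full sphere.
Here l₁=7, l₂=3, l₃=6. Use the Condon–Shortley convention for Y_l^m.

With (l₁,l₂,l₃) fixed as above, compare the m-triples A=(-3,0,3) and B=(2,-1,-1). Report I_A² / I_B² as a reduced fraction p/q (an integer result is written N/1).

15/3481

Shared (l₁,l₂,l₃)=(7,3,6): N and (l;000)² cancel in I_A²/I_B².
A: Δ = 4!·10!·2!/17! = 1/2042040; Racah Σ t=1..3: t=1:−1/4354560 t=2:+1/322560 t=3:−1/362880 = 1/8709120; ⇒ 3j(7 3 6; -3 0 3)² = 3/68068, sgn -1
B: Δ = 4!·10!·2!/17! = 1/2042040; Racah Σ t=0..2: t=0:+1/691200 t=1:−1/103680 t=2:+1/241920 = -59/14515200; ⇒ 3j(7 3 6; 2 -1 -1)² = 3481/340340, sgn +1
I_A²/I_B² = (3/68068)/(3481/340340) = 15/3481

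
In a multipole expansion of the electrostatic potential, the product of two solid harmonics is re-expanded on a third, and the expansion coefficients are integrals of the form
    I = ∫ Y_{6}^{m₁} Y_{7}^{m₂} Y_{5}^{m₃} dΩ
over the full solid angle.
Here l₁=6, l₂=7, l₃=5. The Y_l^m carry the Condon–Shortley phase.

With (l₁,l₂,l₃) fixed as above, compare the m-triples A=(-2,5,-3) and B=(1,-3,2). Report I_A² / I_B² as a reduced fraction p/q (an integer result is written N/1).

Shared (l₁,l₂,l₃)=(6,7,5): N and (l;000)² cancel in I_A²/I_B².
A: Δ = 8!·4!·6!/19! = 1/174594420; Racah Σ t=6..8: t=6:+1/4147200 t=7:−1/3628800 t=8:+1/46448640 = -1/77414400; ⇒ 3j(6 7 5; -2 5 -3)² = 3/41990, sgn -1
B: Δ = 8!·4!·6!/19! = 1/174594420; Racah Σ t=1..4: t=1:−1/4354560 t=2:+1/414720 t=3:−1/345600 t=4:+1/2488320 = -1/3225600; ⇒ 3j(6 7 5; 1 -3 2)² = 81/92378, sgn +1
I_A²/I_B² = (3/41990)/(81/92378) = 11/135

11/135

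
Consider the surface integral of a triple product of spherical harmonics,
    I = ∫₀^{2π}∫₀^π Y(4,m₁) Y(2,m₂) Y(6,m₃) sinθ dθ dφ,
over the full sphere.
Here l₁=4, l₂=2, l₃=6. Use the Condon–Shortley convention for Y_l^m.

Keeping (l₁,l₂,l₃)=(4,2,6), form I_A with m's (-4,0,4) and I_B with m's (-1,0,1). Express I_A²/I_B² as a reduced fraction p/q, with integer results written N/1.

3/14

l's match ⇒ only the (l;m) 3-j factors differ between A and B.
A: triangle coeff Δ(4,2,6) = 1/6435; Σ_t [0,0]: t=0:+1/161280 = 1/161280; (3j)²=1/143 [(4 2 6; -4 0 4)], sign=+1
B: triangle coeff Δ(4,2,6) = 1/6435; Σ_t [0,0]: t=0:+1/2880 = 1/2880; (3j)²=14/429 [(4 2 6; -1 0 1)], sign=-1
I_A²/I_B² = (1/143)/(14/429) = 3/14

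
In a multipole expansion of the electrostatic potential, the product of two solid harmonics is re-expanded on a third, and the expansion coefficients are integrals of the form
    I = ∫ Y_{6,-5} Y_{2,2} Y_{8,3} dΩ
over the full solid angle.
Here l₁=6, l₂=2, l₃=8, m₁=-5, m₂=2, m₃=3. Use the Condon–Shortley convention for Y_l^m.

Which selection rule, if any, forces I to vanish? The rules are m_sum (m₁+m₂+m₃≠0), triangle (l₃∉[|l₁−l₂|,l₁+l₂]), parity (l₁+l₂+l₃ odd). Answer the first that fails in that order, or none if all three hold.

m₁+m₂+m₃ = -5 + 2 + 3 = 0  ✓
triangle: |6−2|=4 ≤ l₃=8 ≤ 6+2=8  ✓
parity: l₁+l₂+l₃ = 16 is even  ✓

none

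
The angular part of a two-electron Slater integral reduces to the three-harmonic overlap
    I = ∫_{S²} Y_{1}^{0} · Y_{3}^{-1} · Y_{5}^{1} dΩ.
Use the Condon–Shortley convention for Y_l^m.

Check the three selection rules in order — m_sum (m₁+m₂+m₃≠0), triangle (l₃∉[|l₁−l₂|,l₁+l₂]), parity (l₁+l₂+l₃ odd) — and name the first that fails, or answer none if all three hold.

triangle

m₁+m₂+m₃ = 0 − 1 + 1 = 0  ✓
triangle: |1−3|=2 ≤ l₃=5 ≤ 1+3=4  ✗
parity: l₁+l₂+l₃ = 9 is odd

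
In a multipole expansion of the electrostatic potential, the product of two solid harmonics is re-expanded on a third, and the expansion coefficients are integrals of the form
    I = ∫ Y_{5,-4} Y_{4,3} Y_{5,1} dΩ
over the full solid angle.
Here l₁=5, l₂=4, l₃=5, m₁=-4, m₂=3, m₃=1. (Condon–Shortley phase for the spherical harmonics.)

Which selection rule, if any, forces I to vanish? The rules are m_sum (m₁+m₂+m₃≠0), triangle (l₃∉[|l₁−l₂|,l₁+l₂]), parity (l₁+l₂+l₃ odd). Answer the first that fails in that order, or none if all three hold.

m₁+m₂+m₃ = -4 + 3 + 1 = 0  ✓
triangle: |5−4|=1 ≤ l₃=5 ≤ 5+4=9  ✓
parity: l₁+l₂+l₃ = 14 is even  ✓

none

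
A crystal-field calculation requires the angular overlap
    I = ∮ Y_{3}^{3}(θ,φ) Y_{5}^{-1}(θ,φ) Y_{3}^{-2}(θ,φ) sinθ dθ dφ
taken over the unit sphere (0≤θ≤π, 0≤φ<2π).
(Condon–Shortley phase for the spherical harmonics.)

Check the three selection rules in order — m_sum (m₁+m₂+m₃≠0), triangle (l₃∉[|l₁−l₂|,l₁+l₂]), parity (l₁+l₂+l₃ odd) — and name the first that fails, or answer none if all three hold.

m₁+m₂+m₃ = 3 − 1 − 2 = 0  ✓
triangle: |3−5|=2 ≤ l₃=3 ≤ 3+5=8  ✓
parity: l₁+l₂+l₃ = 11 is odd  ✗

parity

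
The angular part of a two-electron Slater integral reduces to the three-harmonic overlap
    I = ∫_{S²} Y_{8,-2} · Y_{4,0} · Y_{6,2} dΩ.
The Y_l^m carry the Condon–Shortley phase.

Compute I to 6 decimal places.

0.061331

Checks pass: Σm=0; 18 even; l₃=6∈[4,12].
(2·8+1)(2·4+1)(2·6+1) = 1989
Δ: 6! 10! 2! / 19! → 1/23279256
sum: t=2:+1/1658880 t=3:−1/518400 t=4:+1/1658880 = -1/1382400
3j²(8 4 6; 0 0 0) = Δ·Π!·Σ² = 504/46189  (sign -1)
sum: t=2:+1/7741440 t=3:−1/1088640 t=4:+1/1658880 = -13/69672960
3j²(8 4 6; -2 0 2) = Δ·Π!·Σ² = 325/149226  (sign -1)
combine: 4πI² = 1989·504/46189·325/149226 = 35100/742577
take √, sign +1: I = 0.06133069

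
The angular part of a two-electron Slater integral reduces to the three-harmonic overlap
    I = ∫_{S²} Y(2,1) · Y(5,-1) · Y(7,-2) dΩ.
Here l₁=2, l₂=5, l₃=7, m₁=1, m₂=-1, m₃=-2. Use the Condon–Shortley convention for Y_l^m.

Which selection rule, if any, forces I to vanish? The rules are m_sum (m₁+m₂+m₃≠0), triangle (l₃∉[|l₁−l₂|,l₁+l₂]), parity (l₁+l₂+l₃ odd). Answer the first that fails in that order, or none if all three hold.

azimuthal sum: 1 − 1 − 2 = -2  ✗
3 ≤ 7 ≤ 7 (triangle on l)
L = 2 + 5 + 7 = 14 (even)

m_sum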